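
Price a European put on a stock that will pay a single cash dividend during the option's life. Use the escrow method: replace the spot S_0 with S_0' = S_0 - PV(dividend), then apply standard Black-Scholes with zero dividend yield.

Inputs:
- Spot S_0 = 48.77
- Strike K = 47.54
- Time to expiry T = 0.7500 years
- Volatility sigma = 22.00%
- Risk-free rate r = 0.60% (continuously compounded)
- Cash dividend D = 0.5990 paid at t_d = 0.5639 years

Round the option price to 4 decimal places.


PV(D) = D * exp(-r * t_d) = 0.5990 * 0.99662232 = 0.59697677
S_0' = S_0 - PV(D) = 48.7700 - 0.59697677 = 48.17302323
d1 = (ln(S_0'/K) + (r + sigma^2/2)*T) / (sigma*sqrt(T)) = 0.18830919
d2 = d1 - sigma*sqrt(T) = -0.00221640
exp(-rT) = 0.99551011
N(-d1) = 0.42531714; N(-d2) = 0.50088422
P = K * exp(-rT) * N(-d2) - S_0' * N(-d1) = 47.5400 * 0.99551011 * 0.50088422 - 48.17302323 * 0.42531714 = 3.2163

Answer: Price = 3.2163


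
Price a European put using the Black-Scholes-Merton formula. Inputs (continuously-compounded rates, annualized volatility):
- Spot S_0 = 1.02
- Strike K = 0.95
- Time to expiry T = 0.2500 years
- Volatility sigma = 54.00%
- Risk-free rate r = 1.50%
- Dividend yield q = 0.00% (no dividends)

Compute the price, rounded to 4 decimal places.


Answer: Price = 0.0728

Derivation:
d1 = (ln(S/K) + (r - q + 0.5*sigma^2) * T) / (sigma * sqrt(T)) = 0.41220712
d2 = d1 - sigma * sqrt(T) = 0.14220712
exp(-rT) = 0.99625702; exp(-qT) = 1.00000000
P = K * exp(-rT) * N(-d2) - S_0 * exp(-qT) * N(-d1)
N(-d1) = 0.34009381; N(-d2) = 0.44345821
P = 0.9500 * 0.99625702 * 0.44345821 - 1.0200 * 1.00000000 * 0.34009381 = 0.0728


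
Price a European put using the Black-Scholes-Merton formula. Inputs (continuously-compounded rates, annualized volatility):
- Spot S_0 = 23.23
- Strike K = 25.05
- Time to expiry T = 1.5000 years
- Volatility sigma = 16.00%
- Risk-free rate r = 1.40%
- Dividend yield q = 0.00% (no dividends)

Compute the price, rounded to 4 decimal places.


d1 = (ln(S/K) + (r - q + 0.5*sigma^2) * T) / (sigma * sqrt(T)) = -0.17977867
d2 = d1 - sigma * sqrt(T) = -0.37573785
exp(-rT) = 0.97921896; exp(-qT) = 1.00000000
P = K * exp(-rT) * N(-d2) - S_0 * exp(-qT) * N(-d1)
N(-d1) = 0.57133684; N(-d2) = 0.64644410
P = 25.0500 * 0.97921896 * 0.64644410 - 23.2300 * 1.00000000 * 0.57133684 = 2.5848

Answer: Price = 2.5848


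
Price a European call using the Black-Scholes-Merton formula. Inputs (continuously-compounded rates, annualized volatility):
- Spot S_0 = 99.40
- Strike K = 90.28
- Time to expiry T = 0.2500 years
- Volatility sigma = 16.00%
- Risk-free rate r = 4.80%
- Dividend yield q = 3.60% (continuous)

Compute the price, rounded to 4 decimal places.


d1 = (ln(S/K) + (r - q + 0.5*sigma^2) * T) / (sigma * sqrt(T)) = 1.28045202
d2 = d1 - sigma * sqrt(T) = 1.20045202
exp(-rT) = 0.98807171; exp(-qT) = 0.99104038
C = S_0 * exp(-qT) * N(d1) - K * exp(-rT) * N(d2)
N(d1) = 0.89980690; N(d2) = 0.88501808
C = 99.4000 * 0.99104038 * 0.89980690 - 90.2800 * 0.98807171 * 0.88501808 = 9.6931

Answer: Price = 9.6931


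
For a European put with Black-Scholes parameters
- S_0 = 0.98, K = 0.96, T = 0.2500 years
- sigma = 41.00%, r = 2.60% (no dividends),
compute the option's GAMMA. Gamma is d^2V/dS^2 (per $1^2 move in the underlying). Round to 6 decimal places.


Answer: Gamma = 1.931789

Derivation:
d1 = 0.2347892059; d2 = 0.0297892059
phi(d1) = 0.3880963991; exp(-qT) = 1.0000000000; exp(-rT) = 0.9935210793
Gamma = exp(-qT) * phi(d1) / (S * sigma * sqrt(T)) = 1.0000000000 * 0.3880963991 / (0.9800 * 0.4100 * 0.5000000000) = 1.931789


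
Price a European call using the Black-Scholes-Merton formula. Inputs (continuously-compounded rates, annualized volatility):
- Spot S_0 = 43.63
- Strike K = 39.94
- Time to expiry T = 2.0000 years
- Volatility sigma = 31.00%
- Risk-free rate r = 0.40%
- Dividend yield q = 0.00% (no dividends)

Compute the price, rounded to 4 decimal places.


Answer: Price = 9.3974

Derivation:
d1 = (ln(S/K) + (r - q + 0.5*sigma^2) * T) / (sigma * sqrt(T)) = 0.43901445
d2 = d1 - sigma * sqrt(T) = 0.00060825
exp(-rT) = 0.99203191; exp(-qT) = 1.00000000
C = S_0 * exp(-qT) * N(d1) - K * exp(-rT) * N(d2)
N(d1) = 0.66967447; N(d2) = 0.50024266
C = 43.6300 * 1.00000000 * 0.66967447 - 39.9400 * 0.99203191 * 0.50024266 = 9.3974


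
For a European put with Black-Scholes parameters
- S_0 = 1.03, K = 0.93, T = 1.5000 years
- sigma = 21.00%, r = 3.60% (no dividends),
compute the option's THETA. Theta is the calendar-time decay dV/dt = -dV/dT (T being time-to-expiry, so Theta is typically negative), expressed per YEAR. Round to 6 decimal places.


Answer: Theta = -0.016848

Derivation:
d1 = 0.7356420158; d2 = 0.4784455928
phi(d1) = 0.3043663754; exp(-qT) = 1.0000000000; exp(-rT) = 0.9474321065
Theta = -S*exp(-qT)*phi(d1)*sigma/(2*sqrt(T)) + r*K*exp(-rT)*N(-d2) - q*S*exp(-qT)*N(-d1)
N(-d1) = 0.2309742929; N(-d2) = 0.3161665448; sqrt(T) = 1.2247448714
Term 1 = -1.0300 * 1.0000000000 * 0.3043663754 * 0.2100 / (2 * 1.2247448714) = -0.0268768004
Term 2 = 0.0360 * 0.9300 * 0.9474321065 * 0.3161665448 = 0.0100288113
Term 3 = 0 (no dividend yield, q = 0)
Theta = -0.0268768004 + (0.0100288113) + (0.0000000000) = -0.016848


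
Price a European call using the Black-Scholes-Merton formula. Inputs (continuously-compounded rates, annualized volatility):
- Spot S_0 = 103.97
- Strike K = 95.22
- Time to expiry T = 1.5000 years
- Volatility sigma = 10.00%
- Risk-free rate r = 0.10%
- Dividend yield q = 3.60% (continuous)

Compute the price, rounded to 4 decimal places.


Answer: Price = 6.6358

Derivation:
d1 = (ln(S/K) + (r - q + 0.5*sigma^2) * T) / (sigma * sqrt(T)) = 0.35037822
d2 = d1 - sigma * sqrt(T) = 0.22790373
exp(-rT) = 0.99850112; exp(-qT) = 0.94743211
C = S_0 * exp(-qT) * N(d1) - K * exp(-rT) * N(d2)
N(d1) = 0.63697256; N(d2) = 0.59013946
C = 103.9700 * 0.94743211 * 0.63697256 - 95.2200 * 0.99850112 * 0.59013946 = 6.6358


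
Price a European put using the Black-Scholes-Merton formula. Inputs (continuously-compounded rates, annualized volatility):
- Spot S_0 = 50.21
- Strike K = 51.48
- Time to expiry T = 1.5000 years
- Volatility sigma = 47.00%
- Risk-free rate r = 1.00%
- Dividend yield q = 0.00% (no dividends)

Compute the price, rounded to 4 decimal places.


d1 = (ln(S/K) + (r - q + 0.5*sigma^2) * T) / (sigma * sqrt(T)) = 0.27047896
d2 = d1 - sigma * sqrt(T) = -0.30515113
exp(-rT) = 0.98511194; exp(-qT) = 1.00000000
P = K * exp(-rT) * N(-d2) - S_0 * exp(-qT) * N(-d1)
N(-d1) = 0.39339590; N(-d2) = 0.61987447
P = 51.4800 * 0.98511194 * 0.61987447 - 50.2100 * 1.00000000 * 0.39339590 = 11.6836

Answer: Price = 11.6836


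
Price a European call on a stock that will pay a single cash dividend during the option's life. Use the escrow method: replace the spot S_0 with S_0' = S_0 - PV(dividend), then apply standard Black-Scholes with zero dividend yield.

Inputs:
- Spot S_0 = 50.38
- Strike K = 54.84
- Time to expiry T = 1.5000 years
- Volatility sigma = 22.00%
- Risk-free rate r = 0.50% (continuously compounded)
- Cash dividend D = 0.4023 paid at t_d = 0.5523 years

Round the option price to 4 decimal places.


Answer: Price = 3.6452

Derivation:
PV(D) = D * exp(-r * t_d) = 0.4023 * 0.99724231 = 0.40119058
S_0' = S_0 - PV(D) = 50.3800 - 0.40119058 = 49.97880942
d1 = (ln(S_0'/K) + (r + sigma^2/2)*T) / (sigma*sqrt(T)) = -0.18193307
d2 = d1 - sigma*sqrt(T) = -0.45137694
exp(-rT) = 0.99252805
N(d1) = 0.42781763; N(d2) = 0.32585895
C = S_0' * N(d1) - K * exp(-rT) * N(d2) = 49.97880942 * 0.42781763 - 54.8400 * 0.99252805 * 0.32585895 = 3.6452


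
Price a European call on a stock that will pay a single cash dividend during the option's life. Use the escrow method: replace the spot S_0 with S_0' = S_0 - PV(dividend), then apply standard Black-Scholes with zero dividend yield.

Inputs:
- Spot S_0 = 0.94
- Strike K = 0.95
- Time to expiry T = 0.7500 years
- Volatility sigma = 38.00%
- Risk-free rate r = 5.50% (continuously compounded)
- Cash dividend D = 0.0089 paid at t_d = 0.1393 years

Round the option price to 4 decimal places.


PV(D) = D * exp(-r * t_d) = 0.0089 * 0.99236777 = 0.00883207
S_0' = S_0 - PV(D) = 0.9400 - 0.00883207 = 0.93116793
d1 = (ln(S_0'/K) + (r + sigma^2/2)*T) / (sigma*sqrt(T)) = 0.22904898
d2 = d1 - sigma*sqrt(T) = -0.10004068
exp(-rT) = 0.95958920
N(d1) = 0.59058458; N(d2) = 0.46015602
C = S_0' * N(d1) - K * exp(-rT) * N(d2) = 0.93116793 * 0.59058458 - 0.9500 * 0.95958920 * 0.46015602 = 0.1305

Answer: Price = 0.1305


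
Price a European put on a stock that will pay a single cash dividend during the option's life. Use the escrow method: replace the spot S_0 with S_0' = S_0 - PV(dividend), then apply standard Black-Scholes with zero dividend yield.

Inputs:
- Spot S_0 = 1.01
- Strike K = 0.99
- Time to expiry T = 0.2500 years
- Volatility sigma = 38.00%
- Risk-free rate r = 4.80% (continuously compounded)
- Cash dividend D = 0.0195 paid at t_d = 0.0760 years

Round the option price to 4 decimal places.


Answer: Price = 0.0685

Derivation:
PV(D) = D * exp(-r * t_d) = 0.0195 * 0.99635865 = 0.01942899
S_0' = S_0 - PV(D) = 1.0100 - 0.01942899 = 0.99057101
d1 = (ln(S_0'/K) + (r + sigma^2/2)*T) / (sigma*sqrt(T)) = 0.16119267
d2 = d1 - sigma*sqrt(T) = -0.02880733
exp(-rT) = 0.98807171
N(-d1) = 0.43597083; N(-d2) = 0.51149087
P = K * exp(-rT) * N(-d2) - S_0' * N(-d1) = 0.9900 * 0.98807171 * 0.51149087 - 0.99057101 * 0.43597083 = 0.0685


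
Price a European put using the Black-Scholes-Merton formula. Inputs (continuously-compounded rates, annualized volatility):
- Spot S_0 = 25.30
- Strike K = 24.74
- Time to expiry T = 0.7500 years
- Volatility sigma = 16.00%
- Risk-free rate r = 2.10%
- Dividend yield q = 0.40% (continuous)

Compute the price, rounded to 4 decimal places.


Answer: Price = 0.9775

Derivation:
d1 = (ln(S/K) + (r - q + 0.5*sigma^2) * T) / (sigma * sqrt(T)) = 0.32283283
d2 = d1 - sigma * sqrt(T) = 0.18426876
exp(-rT) = 0.98437338; exp(-qT) = 0.99700450
P = K * exp(-rT) * N(-d2) - S_0 * exp(-qT) * N(-d1)
N(-d1) = 0.37341093; N(-d2) = 0.42690131
P = 24.7400 * 0.98437338 * 0.42690131 - 25.3000 * 0.99700450 * 0.37341093 = 0.9775


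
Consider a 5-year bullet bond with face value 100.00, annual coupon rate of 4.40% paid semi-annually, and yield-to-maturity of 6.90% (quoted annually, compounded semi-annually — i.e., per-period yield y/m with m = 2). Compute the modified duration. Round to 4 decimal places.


Coupon per period c = face * coupon_rate / m = 2.200000
Periods per year m = 2; per-period yield y/m = 0.034500
Number of cashflows N = 10
Cashflows (t years, CF_t, discount factor 1/(1+y/m)^(m*t), PV):
  t = 0.5000: CF_t = 2.200000, DF = 0.966651, PV = 2.126631
  t = 1.0000: CF_t = 2.200000, DF = 0.934413, PV = 2.055709
  t = 1.5000: CF_t = 2.200000, DF = 0.903251, PV = 1.987152
  t = 2.0000: CF_t = 2.200000, DF = 0.873128, PV = 1.920882
  t = 2.5000: CF_t = 2.200000, DF = 0.844010, PV = 1.856822
  t = 3.0000: CF_t = 2.200000, DF = 0.815863, PV = 1.794898
  t = 3.5000: CF_t = 2.200000, DF = 0.788654, PV = 1.735039
  t = 4.0000: CF_t = 2.200000, DF = 0.762353, PV = 1.677176
  t = 4.5000: CF_t = 2.200000, DF = 0.736929, PV = 1.621243
  t = 5.0000: CF_t = 102.200000, DF = 0.712353, PV = 72.802442
Price P = sum_t PV_t = 89.577995
First compute Macaulay numerator sum_t t * PV_t:
  t * PV_t at t = 0.5000: 1.063316
  t * PV_t at t = 1.0000: 2.055709
  t * PV_t at t = 1.5000: 2.980729
  t * PV_t at t = 2.0000: 3.841764
  t * PV_t at t = 2.5000: 4.642054
  t * PV_t at t = 3.0000: 5.384693
  t * PV_t at t = 3.5000: 6.072636
  t * PV_t at t = 4.0000: 6.708705
  t * PV_t at t = 4.5000: 7.295595
  t * PV_t at t = 5.0000: 364.012209
Macaulay duration D = 404.057411 / 89.577995 = 4.510677
Modified duration = D / (1 + y/m) = 4.510677 / (1 + 0.034500) = 4.360249

Answer: Modified duration = 4.3602


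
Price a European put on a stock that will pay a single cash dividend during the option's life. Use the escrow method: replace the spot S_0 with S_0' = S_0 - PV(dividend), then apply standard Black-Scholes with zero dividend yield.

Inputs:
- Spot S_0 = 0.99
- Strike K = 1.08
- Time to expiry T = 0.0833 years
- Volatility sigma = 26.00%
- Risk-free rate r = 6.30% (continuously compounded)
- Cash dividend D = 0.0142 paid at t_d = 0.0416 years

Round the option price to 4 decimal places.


Answer: Price = 0.1021

Derivation:
PV(D) = D * exp(-r * t_d) = 0.0142 * 0.99738263 = 0.01416283
S_0' = S_0 - PV(D) = 0.9900 - 0.01416283 = 0.97583717
d1 = (ln(S_0'/K) + (r + sigma^2/2)*T) / (sigma*sqrt(T)) = -1.24408975
d2 = d1 - sigma*sqrt(T) = -1.31913028
exp(-rT) = 0.99476585
N(-d1) = 0.89326673; N(-d2) = 0.90643722
P = K * exp(-rT) * N(-d2) - S_0' * N(-d1) = 1.0800 * 0.99476585 * 0.90643722 - 0.97583717 * 0.89326673 = 0.1021


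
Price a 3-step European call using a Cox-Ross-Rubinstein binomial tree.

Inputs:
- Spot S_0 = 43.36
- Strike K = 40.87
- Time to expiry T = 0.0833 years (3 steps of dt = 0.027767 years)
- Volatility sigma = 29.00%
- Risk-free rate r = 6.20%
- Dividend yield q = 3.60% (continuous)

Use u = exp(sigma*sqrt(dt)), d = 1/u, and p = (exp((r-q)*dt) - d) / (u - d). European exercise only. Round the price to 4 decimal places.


dt = T/N = 0.027767
u = exp(sigma*sqrt(dt)) = 1.049510; d = 1/u = 0.952825
p = (exp((r-q)*dt) - d) / (u - d) = 0.495391
Discount per step: exp(-r*dt) = 0.998280
Stock lattice S(k, i) with i counting down-moves:
  k=0: S(0,0) = 43.3600
  k=1: S(1,0) = 45.5068; S(1,1) = 41.3145
  k=2: S(2,0) = 47.7598; S(2,1) = 43.3600; S(2,2) = 39.3655
  k=3: S(3,0) = 50.1244; S(3,1) = 45.5068; S(3,2) = 41.3145; S(3,3) = 37.5085
Terminal payoffs V(N, i) = max(S_T - K, 0):
  V(3,0) = 9.254422; V(3,1) = 4.636766; V(3,2) = 0.444507; V(3,3) = 0.000000
Backward induction: V(k, i) = exp(-r*dt) * [p * V(k+1, i) + (1-p) * V(k+1, i+1)].
  V(2,0) = exp(-r*dt) * [p*9.254422 + (1-p)*4.636766] = 6.912401
  V(2,1) = exp(-r*dt) * [p*4.636766 + (1-p)*0.444507] = 2.516978
  V(2,2) = exp(-r*dt) * [p*0.444507 + (1-p)*0.000000] = 0.219826
  V(1,0) = exp(-r*dt) * [p*6.912401 + (1-p)*2.516978] = 4.686356
  V(1,1) = exp(-r*dt) * [p*2.516978 + (1-p)*0.219826] = 1.355479
  V(0,0) = exp(-r*dt) * [p*4.686356 + (1-p)*1.355479] = 3.000396

Answer: Price = V(0,0) = 3.0004


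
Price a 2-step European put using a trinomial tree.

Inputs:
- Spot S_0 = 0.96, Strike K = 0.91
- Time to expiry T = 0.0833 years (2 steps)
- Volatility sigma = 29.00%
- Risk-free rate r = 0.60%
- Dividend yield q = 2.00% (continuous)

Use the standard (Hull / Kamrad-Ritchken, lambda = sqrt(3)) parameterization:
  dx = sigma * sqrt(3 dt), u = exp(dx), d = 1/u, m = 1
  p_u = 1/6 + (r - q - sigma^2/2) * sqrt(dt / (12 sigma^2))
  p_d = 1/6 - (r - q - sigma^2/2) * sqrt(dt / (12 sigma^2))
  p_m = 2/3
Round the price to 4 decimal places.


dt = T/N = 0.041650; dx = sigma*sqrt(3*dt) = 0.102510
u = exp(dx) = 1.107948; d = 1/u = 0.902569
p_u = 0.155280, p_m = 0.666667, p_d = 0.178053
Discount per step: exp(-r*dt) = 0.999750
Stock lattice S(k, j) with j the centered position index:
  k=0: S(0,+0) = 0.9600
  k=1: S(1,-1) = 0.8665; S(1,+0) = 0.9600; S(1,+1) = 1.0636
  k=2: S(2,-2) = 0.7820; S(2,-1) = 0.8665; S(2,+0) = 0.9600; S(2,+1) = 1.0636; S(2,+2) = 1.1784
Terminal payoffs V(N, j) = max(K - S_T, 0):
  V(2,-2) = 0.127954; V(2,-1) = 0.043534; V(2,+0) = 0.000000; V(2,+1) = 0.000000; V(2,+2) = 0.000000
Backward induction: V(k, j) = exp(-r*dt) * [p_u * V(k+1, j+1) + p_m * V(k+1, j) + p_d * V(k+1, j-1)]
  V(1,-1) = exp(-r*dt) * [p_u*0.000000 + p_m*0.043534 + p_d*0.127954] = 0.051792
  V(1,+0) = exp(-r*dt) * [p_u*0.000000 + p_m*0.000000 + p_d*0.043534] = 0.007749
  V(1,+1) = exp(-r*dt) * [p_u*0.000000 + p_m*0.000000 + p_d*0.000000] = 0.000000
  V(0,+0) = exp(-r*dt) * [p_u*0.000000 + p_m*0.007749 + p_d*0.051792] = 0.014384

Answer: Price = V(0,0) = 0.0144


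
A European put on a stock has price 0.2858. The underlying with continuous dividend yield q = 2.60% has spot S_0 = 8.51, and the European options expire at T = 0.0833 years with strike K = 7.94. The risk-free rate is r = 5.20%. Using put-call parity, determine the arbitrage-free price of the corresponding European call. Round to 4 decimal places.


Put-call parity: C - P = S_0 * exp(-qT) - K * exp(-rT).
S_0 * exp(-qT) = 8.5100 * 0.99783654 = 8.49158899
K * exp(-rT) = 7.9400 * 0.99567777 = 7.90568148
C = P + S*exp(-qT) - K*exp(-rT)
C = 0.2858 + 8.49158899 - 7.90568148 = 0.8717

Answer: Call price = 0.8717


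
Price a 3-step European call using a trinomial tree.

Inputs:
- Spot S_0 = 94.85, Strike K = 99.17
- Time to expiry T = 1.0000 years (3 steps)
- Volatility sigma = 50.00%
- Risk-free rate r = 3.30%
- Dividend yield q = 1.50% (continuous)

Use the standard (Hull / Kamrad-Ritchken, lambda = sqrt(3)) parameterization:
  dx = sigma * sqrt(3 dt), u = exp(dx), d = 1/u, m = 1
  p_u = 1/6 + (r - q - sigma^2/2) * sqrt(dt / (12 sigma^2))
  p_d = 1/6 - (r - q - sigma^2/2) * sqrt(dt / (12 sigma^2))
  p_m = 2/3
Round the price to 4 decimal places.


dt = T/N = 0.333333; dx = sigma*sqrt(3*dt) = 0.500000
u = exp(dx) = 1.648721; d = 1/u = 0.606531
p_u = 0.131000, p_m = 0.666667, p_d = 0.202333
Discount per step: exp(-r*dt) = 0.989060
Stock lattice S(k, j) with j the centered position index:
  k=0: S(0,+0) = 94.8500
  k=1: S(1,-1) = 57.5294; S(1,+0) = 94.8500; S(1,+1) = 156.3812
  k=2: S(2,-2) = 34.8934; S(2,-1) = 57.5294; S(2,+0) = 94.8500; S(2,+1) = 156.3812; S(2,+2) = 257.8290
  k=3: S(3,-3) = 21.1639; S(3,-2) = 34.8934; S(3,-1) = 57.5294; S(3,+0) = 94.8500; S(3,+1) = 156.3812; S(3,+2) = 257.8290; S(3,+3) = 425.0882
Terminal payoffs V(N, j) = max(S_T - K, 0):
  V(3,-3) = 0.000000; V(3,-2) = 0.000000; V(3,-1) = 0.000000; V(3,+0) = 0.000000; V(3,+1) = 57.211213; V(3,+2) = 158.659031; V(3,+3) = 325.918208
Backward induction: V(k, j) = exp(-r*dt) * [p_u * V(k+1, j+1) + p_m * V(k+1, j) + p_d * V(k+1, j-1)]
  V(2,-2) = exp(-r*dt) * [p_u*0.000000 + p_m*0.000000 + p_d*0.000000] = 0.000000
  V(2,-1) = exp(-r*dt) * [p_u*0.000000 + p_m*0.000000 + p_d*0.000000] = 0.000000
  V(2,+0) = exp(-r*dt) * [p_u*57.211213 + p_m*0.000000 + p_d*0.000000] = 7.412679
  V(2,+1) = exp(-r*dt) * [p_u*158.659031 + p_m*57.211213 + p_d*0.000000] = 58.280517
  V(2,+2) = exp(-r*dt) * [p_u*325.918208 + p_m*158.659031 + p_d*57.211213] = 158.292875
  V(1,-1) = exp(-r*dt) * [p_u*7.412679 + p_m*0.000000 + p_d*0.000000] = 0.960438
  V(1,+0) = exp(-r*dt) * [p_u*58.280517 + p_m*7.412679 + p_d*0.000000] = 12.438950
  V(1,+1) = exp(-r*dt) * [p_u*158.292875 + p_m*58.280517 + p_d*7.412679] = 60.421570
  V(0,+0) = exp(-r*dt) * [p_u*60.421570 + p_m*12.438950 + p_d*0.960438] = 16.222752

Answer: Price = V(0,0) = 16.2228


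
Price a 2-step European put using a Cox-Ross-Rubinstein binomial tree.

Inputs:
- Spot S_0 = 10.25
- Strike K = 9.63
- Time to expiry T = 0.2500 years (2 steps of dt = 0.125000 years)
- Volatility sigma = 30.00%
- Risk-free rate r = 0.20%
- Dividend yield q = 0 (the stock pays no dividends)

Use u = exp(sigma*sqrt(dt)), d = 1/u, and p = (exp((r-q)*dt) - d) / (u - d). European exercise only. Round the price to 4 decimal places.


dt = T/N = 0.125000
u = exp(sigma*sqrt(dt)) = 1.111895; d = 1/u = 0.899365
p = (exp((r-q)*dt) - d) / (u - d) = 0.474685
Discount per step: exp(-r*dt) = 0.999750
Stock lattice S(k, i) with i counting down-moves:
  k=0: S(0,0) = 10.2500
  k=1: S(1,0) = 11.3969; S(1,1) = 9.2185
  k=2: S(2,0) = 12.6722; S(2,1) = 10.2500; S(2,2) = 8.2908
Terminal payoffs V(N, i) = max(K - S_T, 0):
  V(2,0) = 0.000000; V(2,1) = 0.000000; V(2,2) = 1.339207
Backward induction: V(k, i) = exp(-r*dt) * [p * V(k+1, i) + (1-p) * V(k+1, i+1)].
  V(1,0) = exp(-r*dt) * [p*0.000000 + (1-p)*0.000000] = 0.000000
  V(1,1) = exp(-r*dt) * [p*0.000000 + (1-p)*1.339207] = 0.703330
  V(0,0) = exp(-r*dt) * [p*0.000000 + (1-p)*0.703330] = 0.369377

Answer: Price = V(0,0) = 0.3694


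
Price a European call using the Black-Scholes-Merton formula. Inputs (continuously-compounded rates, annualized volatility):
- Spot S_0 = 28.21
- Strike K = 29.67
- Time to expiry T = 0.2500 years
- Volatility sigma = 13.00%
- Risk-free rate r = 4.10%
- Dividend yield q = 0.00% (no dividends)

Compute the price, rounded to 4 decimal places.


Answer: Price = 0.3060

Derivation:
d1 = (ln(S/K) + (r - q + 0.5*sigma^2) * T) / (sigma * sqrt(T)) = -0.58611399
d2 = d1 - sigma * sqrt(T) = -0.65111399
exp(-rT) = 0.98980235; exp(-qT) = 1.00000000
C = S_0 * exp(-qT) * N(d1) - K * exp(-rT) * N(d2)
N(d1) = 0.27889946; N(d2) = 0.25748645
C = 28.2100 * 1.00000000 * 0.27889946 - 29.6700 * 0.98980235 * 0.25748645 = 0.3060


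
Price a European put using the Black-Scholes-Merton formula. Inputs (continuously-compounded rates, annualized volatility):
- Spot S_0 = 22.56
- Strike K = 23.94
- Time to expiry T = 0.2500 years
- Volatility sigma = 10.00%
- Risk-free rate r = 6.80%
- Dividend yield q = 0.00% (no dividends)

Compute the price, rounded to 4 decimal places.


d1 = (ln(S/K) + (r - q + 0.5*sigma^2) * T) / (sigma * sqrt(T)) = -0.82244547
d2 = d1 - sigma * sqrt(T) = -0.87244547
exp(-rT) = 0.98314368; exp(-qT) = 1.00000000
P = K * exp(-rT) * N(-d2) - S_0 * exp(-qT) * N(-d1)
N(-d1) = 0.79458830; N(-d2) = 0.80851730
P = 23.9400 * 0.98314368 * 0.80851730 - 22.5600 * 1.00000000 * 0.79458830 = 1.1037

Answer: Price = 1.1037


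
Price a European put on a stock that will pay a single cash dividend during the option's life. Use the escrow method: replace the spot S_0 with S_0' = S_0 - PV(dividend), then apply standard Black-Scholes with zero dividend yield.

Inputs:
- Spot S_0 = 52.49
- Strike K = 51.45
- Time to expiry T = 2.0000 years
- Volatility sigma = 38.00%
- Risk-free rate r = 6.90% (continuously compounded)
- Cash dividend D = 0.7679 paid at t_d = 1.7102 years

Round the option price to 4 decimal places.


Answer: Price = 7.1001

Derivation:
PV(D) = D * exp(-r * t_d) = 0.7679 * 0.88869268 = 0.68242711
S_0' = S_0 - PV(D) = 52.4900 - 0.68242711 = 51.80757289
d1 = (ln(S_0'/K) + (r + sigma^2/2)*T) / (sigma*sqrt(T)) = 0.53837970
d2 = d1 - sigma*sqrt(T) = 0.00097854
exp(-rT) = 0.87109869
N(-d1) = 0.29515747; N(-d2) = 0.49960962
P = K * exp(-rT) * N(-d2) - S_0' * N(-d1) = 51.4500 * 0.87109869 * 0.49960962 - 51.80757289 * 0.29515747 = 7.1001


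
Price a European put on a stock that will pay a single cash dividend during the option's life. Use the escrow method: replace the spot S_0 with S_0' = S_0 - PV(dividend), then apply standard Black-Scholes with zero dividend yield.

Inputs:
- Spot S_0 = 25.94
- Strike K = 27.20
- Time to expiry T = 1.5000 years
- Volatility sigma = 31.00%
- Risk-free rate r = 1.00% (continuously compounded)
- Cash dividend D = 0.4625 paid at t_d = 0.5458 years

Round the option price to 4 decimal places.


Answer: Price = 4.6269

Derivation:
PV(D) = D * exp(-r * t_d) = 0.4625 * 0.99455687 = 0.45998255
S_0' = S_0 - PV(D) = 25.9400 - 0.45998255 = 25.48001745
d1 = (ln(S_0'/K) + (r + sigma^2/2)*T) / (sigma*sqrt(T)) = 0.05729315
d2 = d1 - sigma*sqrt(T) = -0.32237776
exp(-rT) = 0.98511194
N(-d1) = 0.47715584; N(-d2) = 0.62641673
P = K * exp(-rT) * N(-d2) - S_0' * N(-d1) = 27.2000 * 0.98511194 * 0.62641673 - 25.48001745 * 0.47715584 = 4.6269


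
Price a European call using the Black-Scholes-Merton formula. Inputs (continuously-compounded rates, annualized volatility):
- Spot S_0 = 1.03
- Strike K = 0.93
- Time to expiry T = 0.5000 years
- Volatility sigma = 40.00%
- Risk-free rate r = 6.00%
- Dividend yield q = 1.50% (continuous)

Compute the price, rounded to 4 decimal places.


Answer: Price = 0.1784

Derivation:
d1 = (ln(S/K) + (r - q + 0.5*sigma^2) * T) / (sigma * sqrt(T)) = 0.58205316
d2 = d1 - sigma * sqrt(T) = 0.29921045
exp(-rT) = 0.97044553; exp(-qT) = 0.99252805
C = S_0 * exp(-qT) * N(d1) - K * exp(-rT) * N(d2)
N(d1) = 0.71973456; N(d2) = 0.61761026
C = 1.0300 * 0.99252805 * 0.71973456 - 0.9300 * 0.97044553 * 0.61761026 = 0.1784


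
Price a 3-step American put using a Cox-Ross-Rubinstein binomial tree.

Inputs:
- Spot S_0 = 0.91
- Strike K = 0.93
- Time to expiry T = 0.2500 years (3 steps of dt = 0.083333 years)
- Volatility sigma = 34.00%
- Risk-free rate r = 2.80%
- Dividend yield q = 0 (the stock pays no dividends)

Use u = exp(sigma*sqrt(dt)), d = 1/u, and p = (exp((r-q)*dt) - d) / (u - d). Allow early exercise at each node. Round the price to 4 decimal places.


dt = T/N = 0.083333
u = exp(sigma*sqrt(dt)) = 1.103128; d = 1/u = 0.906513
p = (exp((r-q)*dt) - d) / (u - d) = 0.487364
Discount per step: exp(-r*dt) = 0.997669
Stock lattice S(k, i) with i counting down-moves:
  k=0: S(0,0) = 0.9100
  k=1: S(1,0) = 1.0038; S(1,1) = 0.8249
  k=2: S(2,0) = 1.1074; S(2,1) = 0.9100; S(2,2) = 0.7478
  k=3: S(3,0) = 1.2216; S(3,1) = 1.0038; S(3,2) = 0.8249; S(3,3) = 0.6779
Terminal payoffs V(N, i) = max(K - S_T, 0):
  V(3,0) = 0.000000; V(3,1) = 0.000000; V(3,2) = 0.105073; V(3,3) = 0.252103
Backward induction: V(k, i) = exp(-r*dt) * [p * V(k+1, i) + (1-p) * V(k+1, i+1)]; then take max(V_cont, immediate exercise) for American.
  V(2,0) = exp(-r*dt) * [p*0.000000 + (1-p)*0.000000] = 0.000000; exercise = 0.000000; V(2,0) = max -> 0.000000
  V(2,1) = exp(-r*dt) * [p*0.000000 + (1-p)*0.105073] = 0.053739; exercise = 0.020000; V(2,1) = max -> 0.053739
  V(2,2) = exp(-r*dt) * [p*0.105073 + (1-p)*0.252103] = 0.180025; exercise = 0.182193; V(2,2) = max -> 0.182193
  V(1,0) = exp(-r*dt) * [p*0.000000 + (1-p)*0.053739] = 0.027484; exercise = 0.000000; V(1,0) = max -> 0.027484
  V(1,1) = exp(-r*dt) * [p*0.053739 + (1-p)*0.182193] = 0.119310; exercise = 0.105073; V(1,1) = max -> 0.119310
  V(0,0) = exp(-r*dt) * [p*0.027484 + (1-p)*0.119310] = 0.074384; exercise = 0.020000; V(0,0) = max -> 0.074384

Answer: Price = V(0,0) = 0.0744


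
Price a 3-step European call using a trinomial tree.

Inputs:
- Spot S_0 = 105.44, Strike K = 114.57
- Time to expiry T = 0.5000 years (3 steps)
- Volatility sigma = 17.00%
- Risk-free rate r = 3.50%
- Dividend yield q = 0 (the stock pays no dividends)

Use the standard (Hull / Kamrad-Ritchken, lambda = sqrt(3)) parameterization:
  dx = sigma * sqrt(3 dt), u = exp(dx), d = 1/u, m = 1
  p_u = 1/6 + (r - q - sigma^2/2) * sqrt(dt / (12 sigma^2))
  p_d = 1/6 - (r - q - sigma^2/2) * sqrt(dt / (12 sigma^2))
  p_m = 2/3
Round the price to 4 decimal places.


dt = T/N = 0.166667; dx = sigma*sqrt(3*dt) = 0.120208
u = exp(dx) = 1.127732; d = 1/u = 0.886736
p_u = 0.180913, p_m = 0.666667, p_d = 0.152421
Discount per step: exp(-r*dt) = 0.994184
Stock lattice S(k, j) with j the centered position index:
  k=0: S(0,+0) = 105.4400
  k=1: S(1,-1) = 93.4974; S(1,+0) = 105.4400; S(1,+1) = 118.9080
  k=2: S(2,-2) = 82.9075; S(2,-1) = 93.4974; S(2,+0) = 105.4400; S(2,+1) = 118.9080; S(2,+2) = 134.0963
  k=3: S(3,-3) = 73.5171; S(3,-2) = 82.9075; S(3,-1) = 93.4974; S(3,+0) = 105.4400; S(3,+1) = 118.9080; S(3,+2) = 134.0963; S(3,+3) = 151.2247
Terminal payoffs V(N, j) = max(S_T - K, 0):
  V(3,-3) = 0.000000; V(3,-2) = 0.000000; V(3,-1) = 0.000000; V(3,+0) = 0.000000; V(3,+1) = 4.338016; V(3,+2) = 19.526324; V(3,+3) = 36.654658
Backward induction: V(k, j) = exp(-r*dt) * [p_u * V(k+1, j+1) + p_m * V(k+1, j) + p_d * V(k+1, j-1)]
  V(2,-2) = exp(-r*dt) * [p_u*0.000000 + p_m*0.000000 + p_d*0.000000] = 0.000000
  V(2,-1) = exp(-r*dt) * [p_u*0.000000 + p_m*0.000000 + p_d*0.000000] = 0.000000
  V(2,+0) = exp(-r*dt) * [p_u*4.338016 + p_m*0.000000 + p_d*0.000000] = 0.780238
  V(2,+1) = exp(-r*dt) * [p_u*19.526324 + p_m*4.338016 + p_d*0.000000] = 6.387205
  V(2,+2) = exp(-r*dt) * [p_u*36.654658 + p_m*19.526324 + p_d*4.338016] = 20.191918
  V(1,-1) = exp(-r*dt) * [p_u*0.780238 + p_m*0.000000 + p_d*0.000000] = 0.140334
  V(1,+0) = exp(-r*dt) * [p_u*6.387205 + p_m*0.780238 + p_d*0.000000] = 1.665939
  V(1,+1) = exp(-r*dt) * [p_u*20.191918 + p_m*6.387205 + p_d*0.780238] = 7.983332
  V(0,+0) = exp(-r*dt) * [p_u*7.983332 + p_m*1.665939 + p_d*0.140334] = 2.561318

Answer: Price = V(0,0) = 2.5613


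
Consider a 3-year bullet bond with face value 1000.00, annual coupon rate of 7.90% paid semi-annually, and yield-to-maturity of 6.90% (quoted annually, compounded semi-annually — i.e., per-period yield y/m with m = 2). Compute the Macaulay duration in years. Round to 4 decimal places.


Answer: Macaulay duration = 2.7332 years

Derivation:
Coupon per period c = face * coupon_rate / m = 39.500000
Periods per year m = 2; per-period yield y/m = 0.034500
Number of cashflows N = 6
Cashflows (t years, CF_t, discount factor 1/(1+y/m)^(m*t), PV):
  t = 0.5000: CF_t = 39.500000, DF = 0.966651, PV = 38.182697
  t = 1.0000: CF_t = 39.500000, DF = 0.934413, PV = 36.909325
  t = 1.5000: CF_t = 39.500000, DF = 0.903251, PV = 35.678420
  t = 2.0000: CF_t = 39.500000, DF = 0.873128, PV = 34.488564
  t = 2.5000: CF_t = 39.500000, DF = 0.844010, PV = 33.338390
  t = 3.0000: CF_t = 1039.500000, DF = 0.815863, PV = 848.089182
Price P = sum_t PV_t = 1026.686578
Macaulay numerator sum_t t * PV_t:
  t * PV_t at t = 0.5000: 19.091348
  t * PV_t at t = 1.0000: 36.909325
  t * PV_t at t = 1.5000: 53.517630
  t * PV_t at t = 2.0000: 68.977129
  t * PV_t at t = 2.5000: 83.345975
  t * PV_t at t = 3.0000: 2544.267547
Macaulay duration D = (sum_t t * PV_t) / P = 2806.108953 / 1026.686578 = 2.733170


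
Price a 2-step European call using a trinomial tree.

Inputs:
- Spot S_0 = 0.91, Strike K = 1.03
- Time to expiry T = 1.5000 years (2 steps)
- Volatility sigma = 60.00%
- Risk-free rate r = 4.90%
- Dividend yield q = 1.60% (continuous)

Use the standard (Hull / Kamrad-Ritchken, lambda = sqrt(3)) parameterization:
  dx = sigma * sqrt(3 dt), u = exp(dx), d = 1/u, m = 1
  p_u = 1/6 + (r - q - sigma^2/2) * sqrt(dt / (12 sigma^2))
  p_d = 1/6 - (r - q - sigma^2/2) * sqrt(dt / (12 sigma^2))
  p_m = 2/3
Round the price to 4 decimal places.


dt = T/N = 0.750000; dx = sigma*sqrt(3*dt) = 0.900000
u = exp(dx) = 2.459603; d = 1/u = 0.406570
p_u = 0.105417, p_m = 0.666667, p_d = 0.227917
Discount per step: exp(-r*dt) = 0.963917
Stock lattice S(k, j) with j the centered position index:
  k=0: S(0,+0) = 0.9100
  k=1: S(1,-1) = 0.3700; S(1,+0) = 0.9100; S(1,+1) = 2.2382
  k=2: S(2,-2) = 0.1504; S(2,-1) = 0.3700; S(2,+0) = 0.9100; S(2,+1) = 2.2382; S(2,+2) = 5.5052
Terminal payoffs V(N, j) = max(S_T - K, 0):
  V(2,-2) = 0.000000; V(2,-1) = 0.000000; V(2,+0) = 0.000000; V(2,+1) = 1.208239; V(2,+2) = 4.475179
Backward induction: V(k, j) = exp(-r*dt) * [p_u * V(k+1, j+1) + p_m * V(k+1, j) + p_d * V(k+1, j-1)]
  V(1,-1) = exp(-r*dt) * [p_u*0.000000 + p_m*0.000000 + p_d*0.000000] = 0.000000
  V(1,+0) = exp(-r*dt) * [p_u*1.208239 + p_m*0.000000 + p_d*0.000000] = 0.122773
  V(1,+1) = exp(-r*dt) * [p_u*4.475179 + p_m*1.208239 + p_d*0.000000] = 1.231164
  V(0,+0) = exp(-r*dt) * [p_u*1.231164 + p_m*0.122773 + p_d*0.000000] = 0.203997

Answer: Price = V(0,0) = 0.2040


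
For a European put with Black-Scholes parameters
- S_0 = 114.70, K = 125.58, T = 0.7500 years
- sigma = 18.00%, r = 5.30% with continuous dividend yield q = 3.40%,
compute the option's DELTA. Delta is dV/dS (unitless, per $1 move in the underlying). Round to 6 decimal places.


Answer: Delta = -0.643214

Derivation:
d1 = -0.4119906187; d2 = -0.5678751914
phi(d1) = 0.3664817083; exp(-qT) = 0.9748223790; exp(-rT) = 0.9610296665
N(-d1) = 0.6598268503
Delta = -exp(-qT) * N(-d1) = -0.9748223790 * 0.6598268503 = -0.643214


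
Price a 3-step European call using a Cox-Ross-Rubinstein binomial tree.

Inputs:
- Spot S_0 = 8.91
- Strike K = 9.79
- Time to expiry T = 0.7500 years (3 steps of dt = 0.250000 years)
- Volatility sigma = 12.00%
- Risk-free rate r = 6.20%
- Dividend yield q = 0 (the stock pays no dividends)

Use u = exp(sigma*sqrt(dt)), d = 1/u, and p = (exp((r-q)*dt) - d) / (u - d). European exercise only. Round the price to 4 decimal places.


dt = T/N = 0.250000
u = exp(sigma*sqrt(dt)) = 1.061837; d = 1/u = 0.941765
p = (exp((r-q)*dt) - d) / (u - d) = 0.615099
Discount per step: exp(-r*dt) = 0.984620
Stock lattice S(k, i) with i counting down-moves:
  k=0: S(0,0) = 8.9100
  k=1: S(1,0) = 9.4610; S(1,1) = 8.3911
  k=2: S(2,0) = 10.0460; S(2,1) = 8.9100; S(2,2) = 7.9025
  k=3: S(3,0) = 10.6672; S(3,1) = 9.4610; S(3,2) = 8.3911; S(3,3) = 7.4423
Terminal payoffs V(N, i) = max(S_T - K, 0):
  V(3,0) = 0.877207; V(3,1) = 0.000000; V(3,2) = 0.000000; V(3,3) = 0.000000
Backward induction: V(k, i) = exp(-r*dt) * [p * V(k+1, i) + (1-p) * V(k+1, i+1)].
  V(2,0) = exp(-r*dt) * [p*0.877207 + (1-p)*0.000000] = 0.531270
  V(2,1) = exp(-r*dt) * [p*0.000000 + (1-p)*0.000000] = 0.000000
  V(2,2) = exp(-r*dt) * [p*0.000000 + (1-p)*0.000000] = 0.000000
  V(1,0) = exp(-r*dt) * [p*0.531270 + (1-p)*0.000000] = 0.321758
  V(1,1) = exp(-r*dt) * [p*0.000000 + (1-p)*0.000000] = 0.000000
  V(0,0) = exp(-r*dt) * [p*0.321758 + (1-p)*0.000000] = 0.194869

Answer: Price = V(0,0) = 0.1949


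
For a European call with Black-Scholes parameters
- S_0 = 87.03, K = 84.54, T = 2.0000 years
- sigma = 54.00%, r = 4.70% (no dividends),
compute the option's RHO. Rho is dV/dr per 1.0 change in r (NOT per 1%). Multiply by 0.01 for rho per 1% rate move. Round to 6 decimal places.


d1 = 0.5429376579; d2 = -0.2207376657
phi(d1) = 0.3442699526; exp(-qT) = 1.0000000000; exp(-rT) = 0.9102827622
N(d2) = 0.4126483509
Rho = K*T*exp(-rT)*N(d2) = 84.5400 * 2.0000 * 0.9102827622 * 0.4126483509 = 63.510959

Answer: Rho = 63.510959


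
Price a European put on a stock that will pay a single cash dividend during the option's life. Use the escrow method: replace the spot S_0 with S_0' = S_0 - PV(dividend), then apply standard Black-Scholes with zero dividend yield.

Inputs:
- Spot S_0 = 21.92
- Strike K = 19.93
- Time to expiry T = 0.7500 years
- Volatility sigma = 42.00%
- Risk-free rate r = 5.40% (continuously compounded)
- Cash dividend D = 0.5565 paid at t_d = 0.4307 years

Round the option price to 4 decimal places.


Answer: Price = 1.9371

Derivation:
PV(D) = D * exp(-r * t_d) = 0.5565 * 0.97701058 = 0.54370639
S_0' = S_0 - PV(D) = 21.9200 - 0.54370639 = 21.37629361
d1 = (ln(S_0'/K) + (r + sigma^2/2)*T) / (sigma*sqrt(T)) = 0.48581660
d2 = d1 - sigma*sqrt(T) = 0.12208593
exp(-rT) = 0.96030916
N(-d1) = 0.31354860; N(-d2) = 0.45141548
P = K * exp(-rT) * N(-d2) - S_0' * N(-d1) = 19.9300 * 0.96030916 * 0.45141548 - 21.37629361 * 0.31354860 = 1.9371


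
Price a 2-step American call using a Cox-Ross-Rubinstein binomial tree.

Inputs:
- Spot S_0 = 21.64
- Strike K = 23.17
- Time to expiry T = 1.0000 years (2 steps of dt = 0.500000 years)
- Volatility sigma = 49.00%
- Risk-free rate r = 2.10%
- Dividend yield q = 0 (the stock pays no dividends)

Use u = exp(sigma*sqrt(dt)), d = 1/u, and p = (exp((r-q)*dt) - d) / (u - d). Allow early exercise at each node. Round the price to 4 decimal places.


Answer: Price = V(0,0) = 3.6256

Derivation:
dt = T/N = 0.500000
u = exp(sigma*sqrt(dt)) = 1.414084; d = 1/u = 0.707171
p = (exp((r-q)*dt) - d) / (u - d) = 0.429167
Discount per step: exp(-r*dt) = 0.989555
Stock lattice S(k, i) with i counting down-moves:
  k=0: S(0,0) = 21.6400
  k=1: S(1,0) = 30.6008; S(1,1) = 15.3032
  k=2: S(2,0) = 43.2721; S(2,1) = 21.6400; S(2,2) = 10.8220
Terminal payoffs V(N, i) = max(S_T - K, 0):
  V(2,0) = 20.102101; V(2,1) = 0.000000; V(2,2) = 0.000000
Backward induction: V(k, i) = exp(-r*dt) * [p * V(k+1, i) + (1-p) * V(k+1, i+1)]; then take max(V_cont, immediate exercise) for American.
  V(1,0) = exp(-r*dt) * [p*20.102101 + (1-p)*0.000000] = 8.537052; exercise = 7.430789; V(1,0) = max -> 8.537052
  V(1,1) = exp(-r*dt) * [p*0.000000 + (1-p)*0.000000] = 0.000000; exercise = 0.000000; V(1,1) = max -> 0.000000
  V(0,0) = exp(-r*dt) * [p*8.537052 + (1-p)*0.000000] = 3.625555; exercise = 0.000000; V(0,0) = max -> 3.625555


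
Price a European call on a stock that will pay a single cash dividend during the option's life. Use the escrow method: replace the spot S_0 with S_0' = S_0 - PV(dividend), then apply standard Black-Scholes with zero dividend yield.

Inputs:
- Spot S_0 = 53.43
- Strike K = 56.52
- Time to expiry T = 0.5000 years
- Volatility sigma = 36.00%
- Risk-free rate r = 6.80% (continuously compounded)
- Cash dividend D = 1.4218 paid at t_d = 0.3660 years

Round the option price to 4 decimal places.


PV(D) = D * exp(-r * t_d) = 1.4218 * 0.97541915 = 1.38685095
S_0' = S_0 - PV(D) = 53.4300 - 1.38685095 = 52.04314905
d1 = (ln(S_0'/K) + (r + sigma^2/2)*T) / (sigma*sqrt(T)) = -0.06333082
d2 = d1 - sigma*sqrt(T) = -0.31788926
exp(-rT) = 0.96657150
N(d1) = 0.47475154; N(d2) = 0.37528447
C = S_0' * N(d1) - K * exp(-rT) * N(d2) = 52.04314905 * 0.47475154 - 56.5200 * 0.96657150 * 0.37528447 = 4.2055

Answer: Price = 4.2055


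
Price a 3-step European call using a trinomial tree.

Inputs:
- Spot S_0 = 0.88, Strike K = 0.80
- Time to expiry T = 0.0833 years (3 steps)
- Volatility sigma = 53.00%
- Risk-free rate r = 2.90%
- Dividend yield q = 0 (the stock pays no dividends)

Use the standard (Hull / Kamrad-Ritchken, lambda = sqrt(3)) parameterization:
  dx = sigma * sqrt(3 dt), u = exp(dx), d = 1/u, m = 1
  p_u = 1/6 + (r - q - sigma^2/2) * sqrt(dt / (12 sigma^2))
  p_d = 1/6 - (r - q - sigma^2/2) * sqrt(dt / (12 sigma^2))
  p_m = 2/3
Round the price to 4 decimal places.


dt = T/N = 0.027767; dx = sigma*sqrt(3*dt) = 0.152967
u = exp(dx) = 1.165287; d = 1/u = 0.858158
p_u = 0.156551, p_m = 0.666667, p_d = 0.176782
Discount per step: exp(-r*dt) = 0.999195
Stock lattice S(k, j) with j the centered position index:
  k=0: S(0,+0) = 0.8800
  k=1: S(1,-1) = 0.7552; S(1,+0) = 0.8800; S(1,+1) = 1.0255
  k=2: S(2,-2) = 0.6481; S(2,-1) = 0.7552; S(2,+0) = 0.8800; S(2,+1) = 1.0255; S(2,+2) = 1.1949
  k=3: S(3,-3) = 0.5561; S(3,-2) = 0.6481; S(3,-1) = 0.7552; S(3,+0) = 0.8800; S(3,+1) = 1.0255; S(3,+2) = 1.1949; S(3,+3) = 1.3925
Terminal payoffs V(N, j) = max(S_T - K, 0):
  V(3,-3) = 0.000000; V(3,-2) = 0.000000; V(3,-1) = 0.000000; V(3,+0) = 0.080000; V(3,+1) = 0.225452; V(3,+2) = 0.394946; V(3,+3) = 0.592455
Backward induction: V(k, j) = exp(-r*dt) * [p_u * V(k+1, j+1) + p_m * V(k+1, j) + p_d * V(k+1, j-1)]
  V(2,-2) = exp(-r*dt) * [p_u*0.000000 + p_m*0.000000 + p_d*0.000000] = 0.000000
  V(2,-1) = exp(-r*dt) * [p_u*0.080000 + p_m*0.000000 + p_d*0.000000] = 0.012514
  V(2,+0) = exp(-r*dt) * [p_u*0.225452 + p_m*0.080000 + p_d*0.000000] = 0.088557
  V(2,+1) = exp(-r*dt) * [p_u*0.394946 + p_m*0.225452 + p_d*0.080000] = 0.226091
  V(2,+2) = exp(-r*dt) * [p_u*0.592455 + p_m*0.394946 + p_d*0.225452] = 0.395584
  V(1,-1) = exp(-r*dt) * [p_u*0.088557 + p_m*0.012514 + p_d*0.000000] = 0.022189
  V(1,+0) = exp(-r*dt) * [p_u*0.226091 + p_m*0.088557 + p_d*0.012514] = 0.096567
  V(1,+1) = exp(-r*dt) * [p_u*0.395584 + p_m*0.226091 + p_d*0.088557] = 0.228128
  V(0,+0) = exp(-r*dt) * [p_u*0.228128 + p_m*0.096567 + p_d*0.022189] = 0.103931

Answer: Price = V(0,0) = 0.1039


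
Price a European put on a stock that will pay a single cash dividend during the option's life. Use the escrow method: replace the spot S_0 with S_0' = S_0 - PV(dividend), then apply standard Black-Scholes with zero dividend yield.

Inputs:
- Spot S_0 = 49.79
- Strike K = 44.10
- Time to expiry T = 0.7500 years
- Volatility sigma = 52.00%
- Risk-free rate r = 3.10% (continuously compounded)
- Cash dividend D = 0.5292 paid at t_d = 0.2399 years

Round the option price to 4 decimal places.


Answer: Price = 5.4919

Derivation:
PV(D) = D * exp(-r * t_d) = 0.5292 * 0.99259069 = 0.52527899
S_0' = S_0 - PV(D) = 49.7900 - 0.52527899 = 49.26472101
d1 = (ln(S_0'/K) + (r + sigma^2/2)*T) / (sigma*sqrt(T)) = 0.52272060
d2 = d1 - sigma*sqrt(T) = 0.07238739
exp(-rT) = 0.97701820
N(-d1) = 0.30058435; N(-d2) = 0.47114681
P = K * exp(-rT) * N(-d2) - S_0' * N(-d1) = 44.1000 * 0.97701820 * 0.47114681 - 49.26472101 * 0.30058435 = 5.4919


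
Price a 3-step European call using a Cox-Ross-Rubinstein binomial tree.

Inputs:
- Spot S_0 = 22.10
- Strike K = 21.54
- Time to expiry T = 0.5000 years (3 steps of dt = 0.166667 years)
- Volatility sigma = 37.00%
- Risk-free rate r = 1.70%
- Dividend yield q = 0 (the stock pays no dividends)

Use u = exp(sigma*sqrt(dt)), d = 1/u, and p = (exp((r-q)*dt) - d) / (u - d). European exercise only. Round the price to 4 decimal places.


dt = T/N = 0.166667
u = exp(sigma*sqrt(dt)) = 1.163057; d = 1/u = 0.859803
p = (exp((r-q)*dt) - d) / (u - d) = 0.471665
Discount per step: exp(-r*dt) = 0.997171
Stock lattice S(k, i) with i counting down-moves:
  k=0: S(0,0) = 22.1000
  k=1: S(1,0) = 25.7036; S(1,1) = 19.0016
  k=2: S(2,0) = 29.8947; S(2,1) = 22.1000; S(2,2) = 16.3377
  k=3: S(3,0) = 34.7692; S(3,1) = 25.7036; S(3,2) = 19.0016; S(3,3) = 14.0472
Terminal payoffs V(N, i) = max(S_T - K, 0):
  V(3,0) = 13.229244; V(3,1) = 4.163559; V(3,2) = 0.000000; V(3,3) = 0.000000
Backward induction: V(k, i) = exp(-r*dt) * [p * V(k+1, i) + (1-p) * V(k+1, i+1)].
  V(2,0) = exp(-r*dt) * [p*13.229244 + (1-p)*4.163559] = 8.415648
  V(2,1) = exp(-r*dt) * [p*4.163559 + (1-p)*0.000000] = 1.958249
  V(2,2) = exp(-r*dt) * [p*0.000000 + (1-p)*0.000000] = 0.000000
  V(1,0) = exp(-r*dt) * [p*8.415648 + (1-p)*1.958249] = 4.989820
  V(1,1) = exp(-r*dt) * [p*1.958249 + (1-p)*0.000000] = 0.921024
  V(0,0) = exp(-r*dt) * [p*4.989820 + (1-p)*0.921024] = 2.832097

Answer: Price = V(0,0) = 2.8321
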